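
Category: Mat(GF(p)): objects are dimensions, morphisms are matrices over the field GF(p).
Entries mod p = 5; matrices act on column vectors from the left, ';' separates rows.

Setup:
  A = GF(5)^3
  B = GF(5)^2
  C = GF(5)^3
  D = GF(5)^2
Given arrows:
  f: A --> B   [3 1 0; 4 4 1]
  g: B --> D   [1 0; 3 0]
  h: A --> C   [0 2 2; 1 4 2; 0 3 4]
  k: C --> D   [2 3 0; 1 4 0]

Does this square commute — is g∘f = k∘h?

Along f;g (path 1):
  e0=(1,0,0) f-->(3,4) g-->(3,4)
  e1=(0,1,0) f-->(1,4) g-->(1,3)
  e2=(0,0,1) f-->(0,1) g-->(0,0)
  composite₁ = [3 1 0; 4 3 0]
Along h;k (path 2):
  e0=(1,0,0) h-->(0,1,0) k-->(3,4)
  e1=(0,1,0) h-->(2,4,3) k-->(1,3)
  e2=(0,0,1) h-->(2,2,4) k-->(0,0)
  composite₂ = [3 1 0; 4 3 0]
Equal? equal; square commutes

Answer: COMMUTES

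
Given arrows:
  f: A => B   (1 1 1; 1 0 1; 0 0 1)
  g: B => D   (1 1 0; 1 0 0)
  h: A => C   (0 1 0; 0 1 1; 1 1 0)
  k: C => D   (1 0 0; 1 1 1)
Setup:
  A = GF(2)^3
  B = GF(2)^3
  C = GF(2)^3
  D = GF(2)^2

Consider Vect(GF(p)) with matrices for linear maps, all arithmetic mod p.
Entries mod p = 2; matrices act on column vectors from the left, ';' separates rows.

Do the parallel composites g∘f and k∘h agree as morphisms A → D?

Path 1 = f;g:
  e0=(1,0,0) f=>(1,1,0) g=>(0,1)
  e1=(0,1,0) f=>(1,0,0) g=>(1,1)
  e2=(0,0,1) f=>(1,1,1) g=>(0,1)
  composite₁ = (0 1 0; 1 1 1)
Path 2 = h;k:
  e0=(1,0,0) h=>(0,0,1) k=>(0,1)
  e1=(0,1,0) h=>(1,1,1) k=>(1,1)
  e2=(0,0,1) h=>(0,1,0) k=>(0,1)
  composite₂ = (0 1 0; 1 1 1)
Equal? same morphism ✓

Answer: COMMUTES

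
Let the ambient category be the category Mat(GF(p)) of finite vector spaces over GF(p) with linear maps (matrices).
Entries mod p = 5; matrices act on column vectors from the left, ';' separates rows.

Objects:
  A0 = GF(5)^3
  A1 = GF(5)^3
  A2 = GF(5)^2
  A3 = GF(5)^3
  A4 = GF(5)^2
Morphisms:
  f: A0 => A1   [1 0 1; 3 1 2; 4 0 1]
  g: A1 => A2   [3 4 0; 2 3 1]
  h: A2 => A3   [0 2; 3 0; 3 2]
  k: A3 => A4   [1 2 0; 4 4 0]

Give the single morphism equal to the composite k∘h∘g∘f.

  e0=⟨1,0,0⟩ f=>⟨1,3,4⟩ g=>⟨0,0⟩ h=>⟨0,0,0⟩ k=>⟨0,0⟩
  e1=⟨0,1,0⟩ f=>⟨0,1,0⟩ g=>⟨4,3⟩ h=>⟨1,2,3⟩ k=>⟨0,2⟩
  e2=⟨0,0,1⟩ f=>⟨1,2,1⟩ g=>⟨1,4⟩ h=>⟨3,3,1⟩ k=>⟨4,4⟩
composite: [0 0 4; 0 2 4]

Answer: [0 0 4; 0 2 4]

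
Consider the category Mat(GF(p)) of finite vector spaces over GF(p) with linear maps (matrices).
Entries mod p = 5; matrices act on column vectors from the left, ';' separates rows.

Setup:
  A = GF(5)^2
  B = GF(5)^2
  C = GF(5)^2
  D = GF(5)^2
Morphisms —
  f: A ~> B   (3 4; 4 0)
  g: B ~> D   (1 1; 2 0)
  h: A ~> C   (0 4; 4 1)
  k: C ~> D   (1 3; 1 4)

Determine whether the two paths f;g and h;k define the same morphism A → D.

Answer: DOES NOT COMMUTE

Trace:
Path 1 = f;g:
  e0=[1,0] f~>[3,4] g~>[2,1]
  e1=[0,1] f~>[4,0] g~>[4,3]
  ⟦path⟧₁ = (2 4; 1 3)
Path 2 = h;k:
  e0=[1,0] h~>[0,4] k~>[2,1]
  e1=[0,1] h~>[4,1] k~>[2,3]
  ⟦path⟧₂ = (2 2; 1 3)
Equal? distinct morphisms ✗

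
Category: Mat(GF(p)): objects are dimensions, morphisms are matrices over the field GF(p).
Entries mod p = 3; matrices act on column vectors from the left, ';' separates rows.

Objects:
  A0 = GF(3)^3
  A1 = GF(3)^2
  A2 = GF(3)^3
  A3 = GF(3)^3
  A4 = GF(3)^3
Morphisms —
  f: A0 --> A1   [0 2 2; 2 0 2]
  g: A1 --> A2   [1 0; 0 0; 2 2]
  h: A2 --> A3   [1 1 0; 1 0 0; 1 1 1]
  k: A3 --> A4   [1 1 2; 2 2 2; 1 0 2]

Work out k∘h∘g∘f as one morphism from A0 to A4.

  e0=⟨1,0,0⟩ f-->⟨0,2⟩ g-->⟨0,0,1⟩ h-->⟨0,0,1⟩ k-->⟨2,2,2⟩
  e1=⟨0,1,0⟩ f-->⟨2,0⟩ g-->⟨2,0,1⟩ h-->⟨2,2,0⟩ k-->⟨1,2,2⟩
  e2=⟨0,0,1⟩ f-->⟨2,2⟩ g-->⟨2,0,2⟩ h-->⟨2,2,1⟩ k-->⟨0,1,1⟩
result: [2 1 0; 2 2 1; 2 2 1]

Answer: [2 1 0; 2 2 1; 2 2 1]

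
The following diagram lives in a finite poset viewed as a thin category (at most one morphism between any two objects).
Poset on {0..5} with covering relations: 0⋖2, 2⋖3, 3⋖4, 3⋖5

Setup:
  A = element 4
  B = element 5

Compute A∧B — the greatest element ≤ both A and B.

{x : x⊑A ∧ x⊑B} = {0,2,3}  (A=4, B=5)
  0 ⊑ 3
  2 ⊑ 3
  3 ⊑ 3
glb = 3

Answer: A∧B = 3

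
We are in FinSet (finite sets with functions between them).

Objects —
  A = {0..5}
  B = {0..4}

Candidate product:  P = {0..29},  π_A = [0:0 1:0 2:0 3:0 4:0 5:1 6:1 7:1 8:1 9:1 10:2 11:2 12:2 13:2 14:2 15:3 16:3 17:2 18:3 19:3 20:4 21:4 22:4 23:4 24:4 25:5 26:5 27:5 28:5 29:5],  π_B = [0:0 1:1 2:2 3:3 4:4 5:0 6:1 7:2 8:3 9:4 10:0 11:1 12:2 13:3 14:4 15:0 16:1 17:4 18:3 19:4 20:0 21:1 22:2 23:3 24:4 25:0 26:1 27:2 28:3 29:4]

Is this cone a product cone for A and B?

Answer: NOT A VALID PRODUCT — duplicate pair at indices 14,17

Trace:
|A|·|B| = 6·5 = 30;  |P| = 30
Check the pairing map k ↦ (π_A(k), π_B(k)):
  0 : (0,0)
  1 : (0,1)
  2 : (0,2)
  3 : (0,3)
  4 : (0,4)
  5 : (1,0)
  6 : (1,1)
  7 : (1,2)
  8 : (1,3)
  9 : (1,4)
  10 : (2,0)
  11 : (2,1)
  12 : (2,2)
  13 : (2,3)
  14 : (2,4)
  15 : (3,0)
  16 : (3,1)
  17 : (2,4)  ✗ repeats pair of k=14
  18 : (3,3)
  19 : (3,4)
  20 : (4,0)
  21 : (4,1)
  22 : (4,2)
  23 : (4,3)
  24 : (4,4)
  25 : (5,0)
  26 : (5,1)
  27 : (5,2)
  28 : (5,3)
  29 : (5,4)
distinct pairs in image: 29 / 30 needed
  → (2,4) hit at k=14 and k=17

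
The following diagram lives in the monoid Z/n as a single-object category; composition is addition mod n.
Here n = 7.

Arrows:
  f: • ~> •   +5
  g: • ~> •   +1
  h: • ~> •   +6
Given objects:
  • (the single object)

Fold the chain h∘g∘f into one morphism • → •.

  0 +5≡5 +1≡6 +6≡5  (mod 7)
result: +5

Answer: +5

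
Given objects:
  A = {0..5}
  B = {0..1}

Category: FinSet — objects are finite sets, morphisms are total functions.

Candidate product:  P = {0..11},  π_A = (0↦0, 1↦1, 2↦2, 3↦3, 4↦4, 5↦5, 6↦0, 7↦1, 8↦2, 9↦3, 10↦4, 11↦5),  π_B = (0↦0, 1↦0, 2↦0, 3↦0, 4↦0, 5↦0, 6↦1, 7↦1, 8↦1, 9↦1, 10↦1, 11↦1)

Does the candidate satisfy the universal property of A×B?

Answer: VALID PRODUCT

Work:
|A|·|B| = 6·2 = 12;  |P| = 12
Check the pairing map k ↦ (π_A(k), π_B(k)):
  0 ↦ (0,0)
  1 ↦ (1,0)
  2 ↦ (2,0)
  3 ↦ (3,0)
  4 ↦ (4,0)
  5 ↦ (5,0)
  6 ↦ (0,1)
  7 ↦ (1,1)
  8 ↦ (2,1)
  9 ↦ (3,1)
  10 ↦ (4,1)
  11 ↦ (5,1)
distinct pairs in image: 12 / 12 needed
  → bijection onto A×B; projections well-typed.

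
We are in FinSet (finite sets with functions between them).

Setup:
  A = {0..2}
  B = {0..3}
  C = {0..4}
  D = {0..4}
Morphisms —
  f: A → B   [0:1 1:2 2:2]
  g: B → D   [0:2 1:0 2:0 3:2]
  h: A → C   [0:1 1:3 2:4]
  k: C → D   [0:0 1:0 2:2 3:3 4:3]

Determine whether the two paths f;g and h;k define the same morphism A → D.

Path 1 = f;g:
  0 f→1 g→0
  1 f→2 g→0
  2 f→2 g→0
  composite₁ = [0:0 1:0 2:0]
Path 2 = h;k:
  0 h→1 k→0
  1 h→3 k→3
  2 h→4 k→3
  composite₂ = [0:0 1:3 2:3]
Equal? distinct morphisms ✗

Answer: DOES NOT COMMUTE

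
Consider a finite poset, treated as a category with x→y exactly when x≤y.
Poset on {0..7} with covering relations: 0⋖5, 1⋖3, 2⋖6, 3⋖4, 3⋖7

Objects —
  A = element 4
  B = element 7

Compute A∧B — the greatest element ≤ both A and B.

Answer: A∧B = 3

Work:
Lower bounds of A=4 and B=7: {1,3}
  1 <= 3
  3 <= 3
glb = 3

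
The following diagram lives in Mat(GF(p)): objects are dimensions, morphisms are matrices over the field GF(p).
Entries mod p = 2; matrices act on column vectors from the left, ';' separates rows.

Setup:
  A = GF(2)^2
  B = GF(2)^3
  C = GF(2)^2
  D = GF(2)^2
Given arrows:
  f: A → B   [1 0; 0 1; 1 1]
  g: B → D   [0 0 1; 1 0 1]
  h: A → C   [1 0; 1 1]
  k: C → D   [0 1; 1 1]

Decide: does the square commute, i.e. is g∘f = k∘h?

Path 1 = f;g:
  e0=[1,0] f→[1,0,1] g→[1,0]
  e1=[0,1] f→[0,1,1] g→[1,1]
  result₁ = [1 1; 0 1]
Path 2 = h;k:
  e0=[1,0] h→[1,1] k→[1,0]
  e1=[0,1] h→[0,1] k→[1,1]
  result₂ = [1 1; 0 1]
Equal? equal; square commutes

Answer: COMMUTES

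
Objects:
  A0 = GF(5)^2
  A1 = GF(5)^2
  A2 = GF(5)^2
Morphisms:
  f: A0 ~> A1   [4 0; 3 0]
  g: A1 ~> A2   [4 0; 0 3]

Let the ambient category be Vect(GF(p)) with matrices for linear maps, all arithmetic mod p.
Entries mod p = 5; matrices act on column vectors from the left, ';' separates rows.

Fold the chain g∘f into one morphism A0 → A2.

Answer: [1 0; 4 0]

Derivation:
  e0=⟨1,0⟩ f~>⟨4,3⟩ g~>⟨1,4⟩
  e1=⟨0,1⟩ f~>⟨0,0⟩ g~>⟨0,0⟩
composite: [1 0; 4 0]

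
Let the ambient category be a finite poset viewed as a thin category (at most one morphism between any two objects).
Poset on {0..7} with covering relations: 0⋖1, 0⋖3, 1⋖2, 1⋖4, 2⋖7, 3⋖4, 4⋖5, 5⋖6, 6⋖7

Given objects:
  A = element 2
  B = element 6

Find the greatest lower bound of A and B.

Answer: A∧B = 1

Work:
Common predecessors of 2,6: {0,1}
  0 <= 1
  1 <= 1
glb = 1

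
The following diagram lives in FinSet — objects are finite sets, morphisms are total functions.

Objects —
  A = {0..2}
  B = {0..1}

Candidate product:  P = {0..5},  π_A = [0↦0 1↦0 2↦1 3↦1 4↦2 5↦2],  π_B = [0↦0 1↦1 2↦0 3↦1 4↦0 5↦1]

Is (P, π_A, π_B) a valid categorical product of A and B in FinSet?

|A|·|B| = 3·2 = 6;  |P| = 6
Check the pairing map k ↦ (π_A(k), π_B(k)):
  0 ↦ (0,0)
  1 ↦ (0,1)
  2 ↦ (1,0)
  3 ↦ (1,1)
  4 ↦ (2,0)
  5 ↦ (2,1)
distinct pairs in image: 6 / 6 needed
  → bijection onto A×B; projections well-typed.

Answer: VALID PRODUCT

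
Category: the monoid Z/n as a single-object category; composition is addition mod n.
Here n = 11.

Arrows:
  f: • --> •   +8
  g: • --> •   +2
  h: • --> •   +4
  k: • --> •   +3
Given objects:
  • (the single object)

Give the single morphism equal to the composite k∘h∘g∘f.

Answer: +6

Work:
  0 +8≡8 +2≡10 +4≡3 +3≡6  (mod 11)
composite: +6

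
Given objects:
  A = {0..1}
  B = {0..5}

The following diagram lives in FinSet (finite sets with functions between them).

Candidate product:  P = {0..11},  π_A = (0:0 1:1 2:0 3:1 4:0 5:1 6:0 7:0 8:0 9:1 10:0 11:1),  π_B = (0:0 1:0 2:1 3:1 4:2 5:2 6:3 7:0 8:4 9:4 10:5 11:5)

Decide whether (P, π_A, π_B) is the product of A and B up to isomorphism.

|A|·|B| = 2·6 = 12;  |P| = 12
Check the pairing map k ↦ (π_A(k), π_B(k)):
  0 : (0,0)
  1 : (1,0)
  2 : (0,1)
  3 : (1,1)
  4 : (0,2)
  5 : (1,2)
  6 : (0,3)
  7 : (0,0)  ✗ repeats pair of k=0
  8 : (0,4)
  9 : (1,4)
  10 : (0,5)
  11 : (1,5)
distinct pairs in image: 11 / 12 needed
  → (0,0) hit at k=0 and k=7

Answer: NOT A VALID PRODUCT — duplicate pair at indices 0,7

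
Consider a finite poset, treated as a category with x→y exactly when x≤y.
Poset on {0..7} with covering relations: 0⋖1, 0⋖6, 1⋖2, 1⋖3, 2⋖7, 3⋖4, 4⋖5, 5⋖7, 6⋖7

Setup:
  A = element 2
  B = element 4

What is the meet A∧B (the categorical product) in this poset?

{x : x≤A ∧ x≤B} = {0,1}  (A=2, B=4)
  0 ≤ 1
  1 ≤ 1
glb = 1

Answer: A∧B = 1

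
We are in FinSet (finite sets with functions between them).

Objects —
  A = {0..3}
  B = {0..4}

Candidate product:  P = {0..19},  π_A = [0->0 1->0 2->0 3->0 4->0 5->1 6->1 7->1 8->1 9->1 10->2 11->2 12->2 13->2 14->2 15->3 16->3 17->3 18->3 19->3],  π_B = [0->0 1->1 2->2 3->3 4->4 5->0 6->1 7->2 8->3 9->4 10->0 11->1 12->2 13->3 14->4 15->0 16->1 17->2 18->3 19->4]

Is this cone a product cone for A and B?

Answer: VALID PRODUCT

Work:
|A|·|B| = 4·5 = 20;  |P| = 20
Check the pairing map k ↦ (π_A(k), π_B(k)):
  0 -> (0,0)
  1 -> (0,1)
  2 -> (0,2)
  3 -> (0,3)
  4 -> (0,4)
  5 -> (1,0)
  6 -> (1,1)
  7 -> (1,2)
  8 -> (1,3)
  9 -> (1,4)
  10 -> (2,0)
  11 -> (2,1)
  12 -> (2,2)
  13 -> (2,3)
  14 -> (2,4)
  15 -> (3,0)
  16 -> (3,1)
  17 -> (3,2)
  18 -> (3,3)
  19 -> (3,4)
distinct pairs in image: 20 / 20 needed
  → bijection onto A×B; projections well-typed.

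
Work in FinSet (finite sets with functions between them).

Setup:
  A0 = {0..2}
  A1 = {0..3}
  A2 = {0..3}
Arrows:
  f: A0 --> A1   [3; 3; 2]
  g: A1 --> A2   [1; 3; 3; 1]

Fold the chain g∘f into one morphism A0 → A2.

  0 f-->3 g-->1
  1 f-->3 g-->1
  2 f-->2 g-->3
result: [1; 1; 3]

Answer: [1; 1; 3]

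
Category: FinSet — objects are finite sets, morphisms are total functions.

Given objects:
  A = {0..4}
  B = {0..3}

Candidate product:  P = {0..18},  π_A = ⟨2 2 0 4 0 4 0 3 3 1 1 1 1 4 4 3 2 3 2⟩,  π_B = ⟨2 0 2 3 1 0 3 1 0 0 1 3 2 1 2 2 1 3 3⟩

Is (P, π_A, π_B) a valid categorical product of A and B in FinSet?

|A|·|B| = 5·4 = 20;  |P| = 19
  → cardinalities differ; no bijection possible.

Answer: NOT A VALID PRODUCT — |P|=19 ≠ |A|·|B|=20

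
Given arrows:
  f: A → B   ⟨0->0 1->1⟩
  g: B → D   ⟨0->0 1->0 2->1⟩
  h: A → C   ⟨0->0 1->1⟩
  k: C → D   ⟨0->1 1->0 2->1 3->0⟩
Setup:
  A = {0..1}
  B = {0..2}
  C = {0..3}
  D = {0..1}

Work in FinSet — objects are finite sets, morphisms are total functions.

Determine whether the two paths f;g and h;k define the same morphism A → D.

Answer: DOES NOT COMMUTE

Trace:
Path 1 = f;g:
  0 f→0 g→0
  1 f→1 g→0
  composite₁ = ⟨0->0 1->0⟩
Path 2 = h;k:
  0 h→0 k→1
  1 h→1 k→0
  composite₂ = ⟨0->1 1->0⟩
Equal? NO — does not commute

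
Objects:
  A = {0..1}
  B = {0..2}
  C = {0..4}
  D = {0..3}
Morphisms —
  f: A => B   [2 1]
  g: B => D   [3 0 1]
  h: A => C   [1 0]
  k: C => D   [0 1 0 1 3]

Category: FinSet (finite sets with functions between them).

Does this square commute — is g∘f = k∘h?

Path 1 = f;g:
  0 f=>2 g=>1
  1 f=>1 g=>0
  result₁ = [1 0]
Path 2 = h;k:
  0 h=>1 k=>1
  1 h=>0 k=>0
  result₂ = [1 0]
Equal? same morphism ✓

Answer: COMMUTES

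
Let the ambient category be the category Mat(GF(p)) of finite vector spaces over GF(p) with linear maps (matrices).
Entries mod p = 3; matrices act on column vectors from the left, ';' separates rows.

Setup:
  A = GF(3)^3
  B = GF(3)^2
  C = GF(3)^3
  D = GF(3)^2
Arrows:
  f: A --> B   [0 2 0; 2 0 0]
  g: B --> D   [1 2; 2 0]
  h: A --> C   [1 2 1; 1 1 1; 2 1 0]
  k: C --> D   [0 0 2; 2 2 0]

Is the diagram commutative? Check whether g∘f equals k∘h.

1) trace f;g:
  e0=⟨1,0,0⟩ f-->⟨0,2⟩ g-->⟨1,0⟩
  e1=⟨0,1,0⟩ f-->⟨2,0⟩ g-->⟨2,1⟩
  e2=⟨0,0,1⟩ f-->⟨0,0⟩ g-->⟨0,0⟩
  composite₁ = [1 2 0; 0 1 0]
2) trace h;k:
  e0=⟨1,0,0⟩ h-->⟨1,1,2⟩ k-->⟨1,1⟩
  e1=⟨0,1,0⟩ h-->⟨2,1,1⟩ k-->⟨2,0⟩
  e2=⟨0,0,1⟩ h-->⟨1,1,0⟩ k-->⟨0,1⟩
  composite₂ = [1 2 0; 1 0 1]
Equal? differ; not commutative

Answer: DOES NOT COMMUTE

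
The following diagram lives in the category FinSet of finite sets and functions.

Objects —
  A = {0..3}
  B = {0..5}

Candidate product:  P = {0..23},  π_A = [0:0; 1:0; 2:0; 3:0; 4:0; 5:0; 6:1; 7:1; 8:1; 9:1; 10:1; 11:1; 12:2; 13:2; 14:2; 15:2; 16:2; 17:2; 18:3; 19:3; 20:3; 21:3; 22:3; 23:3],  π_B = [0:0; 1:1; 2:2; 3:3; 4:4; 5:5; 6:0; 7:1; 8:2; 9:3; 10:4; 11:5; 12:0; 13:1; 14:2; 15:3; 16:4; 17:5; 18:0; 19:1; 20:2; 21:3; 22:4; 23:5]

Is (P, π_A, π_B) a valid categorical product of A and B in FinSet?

|A|·|B| = 4·6 = 24;  |P| = 24
Check the pairing map k ↦ (π_A(k), π_B(k)):
  0 : (0,0)
  1 : (0,1)
  2 : (0,2)
  3 : (0,3)
  4 : (0,4)
  5 : (0,5)
  6 : (1,0)
  7 : (1,1)
  8 : (1,2)
  9 : (1,3)
  10 : (1,4)
  11 : (1,5)
  12 : (2,0)
  13 : (2,1)
  14 : (2,2)
  15 : (2,3)
  16 : (2,4)
  17 : (2,5)
  18 : (3,0)
  19 : (3,1)
  20 : (3,2)
  21 : (3,3)
  22 : (3,4)
  23 : (3,5)
distinct pairs in image: 24 / 24 needed
  → bijection onto A×B; projections well-typed.

Answer: VALID PRODUCT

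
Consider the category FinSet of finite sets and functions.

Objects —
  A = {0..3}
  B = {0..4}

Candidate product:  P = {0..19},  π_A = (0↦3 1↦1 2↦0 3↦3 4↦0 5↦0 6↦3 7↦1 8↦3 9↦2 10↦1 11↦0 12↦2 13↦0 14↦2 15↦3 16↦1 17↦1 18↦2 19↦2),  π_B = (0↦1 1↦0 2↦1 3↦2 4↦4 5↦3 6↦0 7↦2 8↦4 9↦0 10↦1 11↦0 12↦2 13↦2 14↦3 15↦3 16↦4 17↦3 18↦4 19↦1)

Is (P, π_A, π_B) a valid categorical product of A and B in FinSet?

Answer: VALID PRODUCT

Derivation:
|A|·|B| = 4·5 = 20;  |P| = 20
Check the pairing map k ↦ (π_A(k), π_B(k)):
  0 ↦ (3,1)
  1 ↦ (1,0)
  2 ↦ (0,1)
  3 ↦ (3,2)
  4 ↦ (0,4)
  5 ↦ (0,3)
  6 ↦ (3,0)
  7 ↦ (1,2)
  8 ↦ (3,4)
  9 ↦ (2,0)
  10 ↦ (1,1)
  11 ↦ (0,0)
  12 ↦ (2,2)
  13 ↦ (0,2)
  14 ↦ (2,3)
  15 ↦ (3,3)
  16 ↦ (1,4)
  17 ↦ (1,3)
  18 ↦ (2,4)
  19 ↦ (2,1)
distinct pairs in image: 20 / 20 needed
  → bijection onto A×B; projections well-typed.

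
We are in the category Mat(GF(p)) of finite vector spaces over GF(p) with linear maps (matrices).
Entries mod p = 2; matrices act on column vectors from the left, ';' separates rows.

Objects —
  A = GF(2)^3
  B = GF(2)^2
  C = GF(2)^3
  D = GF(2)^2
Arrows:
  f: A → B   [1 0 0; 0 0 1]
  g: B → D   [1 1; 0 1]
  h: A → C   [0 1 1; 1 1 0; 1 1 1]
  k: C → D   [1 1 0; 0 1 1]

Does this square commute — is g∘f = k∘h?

1) trace f;g:
  e0=[1,0,0] f→[1,0] g→[1,0]
  e1=[0,1,0] f→[0,0] g→[0,0]
  e2=[0,0,1] f→[0,1] g→[1,1]
  result₁ = [1 0 1; 0 0 1]
2) trace h;k:
  e0=[1,0,0] h→[0,1,1] k→[1,0]
  e1=[0,1,0] h→[1,1,1] k→[0,0]
  e2=[0,0,1] h→[1,0,1] k→[1,1]
  result₂ = [1 0 1; 0 0 1]
Equal? equal; square commutes

Answer: COMMUTES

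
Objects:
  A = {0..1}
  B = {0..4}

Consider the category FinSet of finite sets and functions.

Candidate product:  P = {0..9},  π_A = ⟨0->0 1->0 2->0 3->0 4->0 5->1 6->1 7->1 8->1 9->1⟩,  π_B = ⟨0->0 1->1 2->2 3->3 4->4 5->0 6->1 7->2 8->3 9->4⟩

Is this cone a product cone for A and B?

|A|·|B| = 2·5 = 10;  |P| = 10
Check the pairing map k ↦ (π_A(k), π_B(k)):
  0 -> (0,0)
  1 -> (0,1)
  2 -> (0,2)
  3 -> (0,3)
  4 -> (0,4)
  5 -> (1,0)
  6 -> (1,1)
  7 -> (1,2)
  8 -> (1,3)
  9 -> (1,4)
distinct pairs in image: 10 / 10 needed
  → bijection onto A×B; projections well-typed.

Answer: VALID PRODUCT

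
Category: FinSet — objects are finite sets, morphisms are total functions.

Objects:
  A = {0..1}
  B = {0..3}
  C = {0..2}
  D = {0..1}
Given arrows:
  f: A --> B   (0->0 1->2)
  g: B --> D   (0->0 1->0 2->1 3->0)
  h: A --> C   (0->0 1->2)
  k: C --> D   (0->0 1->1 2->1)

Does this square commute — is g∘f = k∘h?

Path 1 = f;g:
  0 f-->0 g-->0
  1 f-->2 g-->1
  composite₁ = (0->0 1->1)
Path 2 = h;k:
  0 h-->0 k-->0
  1 h-->2 k-->1
  composite₂ = (0->0 1->1)
Equal? same morphism ✓

Answer: COMMUTES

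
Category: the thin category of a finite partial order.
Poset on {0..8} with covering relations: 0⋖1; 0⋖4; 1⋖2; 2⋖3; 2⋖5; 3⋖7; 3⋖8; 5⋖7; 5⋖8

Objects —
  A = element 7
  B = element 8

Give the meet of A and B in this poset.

Answer: NO MEET EXISTS

Trace:
Lower bounds of A=7 and B=8: {0,1,2,3,5}
  maximal lower bounds 3 and 5 are incomparable: neither 3<=5 nor 5<=3
→ no greatest lower bound exists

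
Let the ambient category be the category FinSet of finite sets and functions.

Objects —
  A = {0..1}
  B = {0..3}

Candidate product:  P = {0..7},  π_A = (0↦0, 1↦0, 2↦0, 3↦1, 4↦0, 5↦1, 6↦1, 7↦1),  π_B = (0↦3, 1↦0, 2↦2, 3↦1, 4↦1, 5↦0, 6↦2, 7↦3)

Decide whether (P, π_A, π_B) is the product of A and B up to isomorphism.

|A|·|B| = 2·4 = 8;  |P| = 8
Check the pairing map k ↦ (π_A(k), π_B(k)):
  0 ↦ (0,3)
  1 ↦ (0,0)
  2 ↦ (0,2)
  3 ↦ (1,1)
  4 ↦ (0,1)
  5 ↦ (1,0)
  6 ↦ (1,2)
  7 ↦ (1,3)
distinct pairs in image: 8 / 8 needed
  → bijection onto A×B; projections well-typed.

Answer: VALID PRODUCT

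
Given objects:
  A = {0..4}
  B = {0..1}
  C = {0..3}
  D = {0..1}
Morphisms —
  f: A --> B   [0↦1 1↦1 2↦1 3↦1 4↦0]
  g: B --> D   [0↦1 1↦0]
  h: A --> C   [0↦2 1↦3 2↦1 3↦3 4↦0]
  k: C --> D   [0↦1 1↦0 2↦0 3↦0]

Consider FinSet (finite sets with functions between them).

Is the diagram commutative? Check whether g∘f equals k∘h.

1) trace f;g:
  0 f-->1 g-->0
  1 f-->1 g-->0
  2 f-->1 g-->0
  3 f-->1 g-->0
  4 f-->0 g-->1
  result₁ = [0↦0 1↦0 2↦0 3↦0 4↦1]
2) trace h;k:
  0 h-->2 k-->0
  1 h-->3 k-->0
  2 h-->1 k-->0
  3 h-->3 k-->0
  4 h-->0 k-->1
  result₂ = [0↦0 1↦0 2↦0 3↦0 4↦1]
Equal? same morphism ✓

Answer: COMMUTES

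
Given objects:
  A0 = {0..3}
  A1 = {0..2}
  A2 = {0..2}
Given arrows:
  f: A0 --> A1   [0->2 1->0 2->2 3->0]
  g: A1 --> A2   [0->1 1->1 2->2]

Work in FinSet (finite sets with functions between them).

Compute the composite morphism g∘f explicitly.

Answer: [0->2 1->1 2->2 3->1]

Derivation:
  0 f-->2 g-->2
  1 f-->0 g-->1
  2 f-->2 g-->2
  3 f-->0 g-->1
⟦path⟧: [0->2 1->1 2->2 3->1]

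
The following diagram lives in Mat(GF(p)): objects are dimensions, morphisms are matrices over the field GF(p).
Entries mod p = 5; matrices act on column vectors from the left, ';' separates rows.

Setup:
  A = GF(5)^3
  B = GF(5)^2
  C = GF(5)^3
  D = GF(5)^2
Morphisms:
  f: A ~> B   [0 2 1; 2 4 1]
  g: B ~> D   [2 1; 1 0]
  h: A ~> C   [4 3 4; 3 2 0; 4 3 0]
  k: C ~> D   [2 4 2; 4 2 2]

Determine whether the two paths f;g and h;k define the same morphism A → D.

Answer: DOES NOT COMMUTE

Derivation:
1) trace f;g:
  e0=(1,0,0) f~>(0,2) g~>(2,0)
  e1=(0,1,0) f~>(2,4) g~>(3,2)
  e2=(0,0,1) f~>(1,1) g~>(3,1)
  ⟦path⟧₁ = [2 3 3; 0 2 1]
2) trace h;k:
  e0=(1,0,0) h~>(4,3,4) k~>(3,0)
  e1=(0,1,0) h~>(3,2,3) k~>(0,2)
  e2=(0,0,1) h~>(4,0,0) k~>(3,1)
  ⟦path⟧₂ = [3 0 3; 0 2 1]
Equal? NO — does not commute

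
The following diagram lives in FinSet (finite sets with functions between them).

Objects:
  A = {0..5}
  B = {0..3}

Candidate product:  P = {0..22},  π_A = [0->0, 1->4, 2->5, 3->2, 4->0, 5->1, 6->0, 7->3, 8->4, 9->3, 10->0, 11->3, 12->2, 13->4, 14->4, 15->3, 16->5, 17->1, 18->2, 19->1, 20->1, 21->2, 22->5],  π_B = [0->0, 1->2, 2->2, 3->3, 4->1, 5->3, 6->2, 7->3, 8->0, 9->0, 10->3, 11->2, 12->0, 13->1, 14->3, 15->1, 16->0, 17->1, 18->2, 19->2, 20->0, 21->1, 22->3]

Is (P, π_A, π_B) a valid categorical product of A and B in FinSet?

Answer: NOT A VALID PRODUCT — |P|=23 ≠ |A|·|B|=24

Trace:
|A|·|B| = 6·4 = 24;  |P| = 23
  → cardinalities differ; no bijection possible.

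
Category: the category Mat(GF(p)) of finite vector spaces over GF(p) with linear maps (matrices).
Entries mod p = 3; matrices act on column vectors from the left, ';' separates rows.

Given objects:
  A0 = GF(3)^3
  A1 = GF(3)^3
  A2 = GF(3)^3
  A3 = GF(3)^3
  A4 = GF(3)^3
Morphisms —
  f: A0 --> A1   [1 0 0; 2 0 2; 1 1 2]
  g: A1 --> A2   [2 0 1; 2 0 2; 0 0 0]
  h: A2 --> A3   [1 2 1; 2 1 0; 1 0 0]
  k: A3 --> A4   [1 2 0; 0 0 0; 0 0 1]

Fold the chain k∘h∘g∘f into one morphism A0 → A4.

  e0=[1,0,0] f-->[1,2,1] g-->[0,1,0] h-->[2,1,0] k-->[1,0,0]
  e1=[0,1,0] f-->[0,0,1] g-->[1,2,0] h-->[2,1,1] k-->[1,0,1]
  e2=[0,0,1] f-->[0,2,2] g-->[2,1,0] h-->[1,2,2] k-->[2,0,2]
composite: [1 1 2; 0 0 0; 0 1 2]

Answer: [1 1 2; 0 0 0; 0 1 2]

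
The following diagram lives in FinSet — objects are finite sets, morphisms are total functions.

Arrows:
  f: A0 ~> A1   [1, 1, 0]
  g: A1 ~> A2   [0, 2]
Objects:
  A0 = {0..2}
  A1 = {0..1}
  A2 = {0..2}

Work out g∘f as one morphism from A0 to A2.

  0 f~>1 g~>2
  1 f~>1 g~>2
  2 f~>0 g~>0
⟦path⟧: [2, 2, 0]

Answer: [2, 2, 0]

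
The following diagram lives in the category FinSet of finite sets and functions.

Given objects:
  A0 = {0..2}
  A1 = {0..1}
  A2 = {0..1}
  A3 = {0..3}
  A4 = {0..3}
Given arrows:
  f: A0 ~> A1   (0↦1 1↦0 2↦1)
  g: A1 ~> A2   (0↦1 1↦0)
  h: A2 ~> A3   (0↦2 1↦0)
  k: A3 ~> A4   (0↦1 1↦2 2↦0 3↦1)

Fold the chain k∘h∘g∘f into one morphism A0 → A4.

Answer: (0↦0 1↦1 2↦0)

Trace:
  0 f~>1 g~>0 h~>2 k~>0
  1 f~>0 g~>1 h~>0 k~>1
  2 f~>1 g~>0 h~>2 k~>0
composite: (0↦0 1↦1 2↦0)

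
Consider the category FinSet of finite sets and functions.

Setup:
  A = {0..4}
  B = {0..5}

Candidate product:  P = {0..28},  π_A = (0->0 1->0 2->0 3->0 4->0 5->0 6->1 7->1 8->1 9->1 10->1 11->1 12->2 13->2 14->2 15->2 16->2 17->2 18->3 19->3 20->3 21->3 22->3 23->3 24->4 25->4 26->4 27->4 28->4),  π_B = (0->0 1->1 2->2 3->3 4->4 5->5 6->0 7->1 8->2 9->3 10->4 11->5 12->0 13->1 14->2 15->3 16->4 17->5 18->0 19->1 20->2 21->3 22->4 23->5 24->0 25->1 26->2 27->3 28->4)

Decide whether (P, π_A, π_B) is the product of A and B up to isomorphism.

Answer: NOT A VALID PRODUCT — |P|=29 ≠ |A|·|B|=30

Derivation:
|A|·|B| = 5·6 = 30;  |P| = 29
  → cardinalities differ; no bijection possible.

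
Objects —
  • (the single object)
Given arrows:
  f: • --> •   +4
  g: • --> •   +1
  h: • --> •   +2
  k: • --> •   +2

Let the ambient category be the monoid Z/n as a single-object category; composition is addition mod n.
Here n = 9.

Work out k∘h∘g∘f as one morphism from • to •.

  0 +4≡4 +1≡5 +2≡7 +2≡0  (mod 9)
result: +0

Answer: +0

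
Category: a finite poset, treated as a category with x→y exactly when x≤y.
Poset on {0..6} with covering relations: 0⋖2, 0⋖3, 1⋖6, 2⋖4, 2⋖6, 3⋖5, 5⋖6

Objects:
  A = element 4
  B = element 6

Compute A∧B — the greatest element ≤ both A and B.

Answer: A∧B = 2

Work:
{x : x≤A ∧ x≤B} = {0,2}  (A=4, B=6)
  0 ≤ 2
  2 ≤ 2
glb = 2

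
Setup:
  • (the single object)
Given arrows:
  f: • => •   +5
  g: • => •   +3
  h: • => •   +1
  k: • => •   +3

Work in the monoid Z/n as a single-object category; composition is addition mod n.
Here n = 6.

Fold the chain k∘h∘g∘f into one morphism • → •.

  0 +5≡5 +3≡2 +1≡3 +3≡0  (mod 6)
⟦path⟧: +0

Answer: +0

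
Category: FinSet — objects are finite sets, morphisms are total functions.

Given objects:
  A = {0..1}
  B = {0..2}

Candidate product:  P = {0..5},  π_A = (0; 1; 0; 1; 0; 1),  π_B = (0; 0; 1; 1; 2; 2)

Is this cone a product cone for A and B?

Answer: VALID PRODUCT

Derivation:
|A|·|B| = 2·3 = 6;  |P| = 6
Check the pairing map k ↦ (π_A(k), π_B(k)):
  0 : (0,0)
  1 : (1,0)
  2 : (0,1)
  3 : (1,1)
  4 : (0,2)
  5 : (1,2)
distinct pairs in image: 6 / 6 needed
  → bijection onto A×B; projections well-typed.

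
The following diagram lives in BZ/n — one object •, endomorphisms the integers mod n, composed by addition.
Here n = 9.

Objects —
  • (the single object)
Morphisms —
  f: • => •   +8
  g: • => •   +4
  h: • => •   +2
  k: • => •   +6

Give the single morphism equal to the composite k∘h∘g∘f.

  0 +8≡8 +4≡3 +2≡5 +6≡2  (mod 9)
result: +2

Answer: +2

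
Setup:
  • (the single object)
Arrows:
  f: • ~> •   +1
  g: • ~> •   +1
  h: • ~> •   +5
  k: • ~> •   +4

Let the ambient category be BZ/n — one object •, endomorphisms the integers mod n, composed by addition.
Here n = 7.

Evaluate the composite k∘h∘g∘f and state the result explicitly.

Answer: +4

Work:
  0 +1≡1 +1≡2 +5≡0 +4≡4  (mod 7)
⟦path⟧: +4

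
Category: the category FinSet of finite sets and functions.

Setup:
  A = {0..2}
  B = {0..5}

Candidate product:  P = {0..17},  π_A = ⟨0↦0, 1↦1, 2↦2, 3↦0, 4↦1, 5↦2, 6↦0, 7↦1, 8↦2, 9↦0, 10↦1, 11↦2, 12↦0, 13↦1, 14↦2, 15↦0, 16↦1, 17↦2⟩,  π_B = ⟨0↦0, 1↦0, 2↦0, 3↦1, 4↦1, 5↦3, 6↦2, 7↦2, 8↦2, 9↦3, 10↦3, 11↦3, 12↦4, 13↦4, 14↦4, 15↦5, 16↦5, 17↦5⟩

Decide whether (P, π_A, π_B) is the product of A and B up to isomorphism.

Answer: NOT A VALID PRODUCT — duplicate pair at indices 11,5

Trace:
|A|·|B| = 3·6 = 18;  |P| = 18
Check the pairing map k ↦ (π_A(k), π_B(k)):
  0 ↦ (0,0)
  1 ↦ (1,0)
  2 ↦ (2,0)
  3 ↦ (0,1)
  4 ↦ (1,1)
  5 ↦ (2,3)
  6 ↦ (0,2)
  7 ↦ (1,2)
  8 ↦ (2,2)
  9 ↦ (0,3)
  10 ↦ (1,3)
  11 ↦ (2,3)  ✗ repeats pair of k=5
  12 ↦ (0,4)
  13 ↦ (1,4)
  14 ↦ (2,4)
  15 ↦ (0,5)
  16 ↦ (1,5)
  17 ↦ (2,5)
distinct pairs in image: 17 / 18 needed
  → (2,3) hit at k=5 and k=11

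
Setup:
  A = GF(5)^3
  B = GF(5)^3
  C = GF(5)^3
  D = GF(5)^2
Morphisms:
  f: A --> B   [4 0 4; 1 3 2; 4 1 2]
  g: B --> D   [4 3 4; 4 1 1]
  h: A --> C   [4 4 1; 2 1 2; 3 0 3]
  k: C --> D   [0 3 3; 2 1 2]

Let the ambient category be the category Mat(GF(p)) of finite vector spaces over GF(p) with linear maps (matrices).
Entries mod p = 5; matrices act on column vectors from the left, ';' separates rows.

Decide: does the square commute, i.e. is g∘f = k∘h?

Along f;g (path 1):
  e0=(1,0,0) f-->(4,1,4) g-->(0,1)
  e1=(0,1,0) f-->(0,3,1) g-->(3,4)
  e2=(0,0,1) f-->(4,2,2) g-->(0,0)
  ⟦path⟧₁ = [0 3 0; 1 4 0]
Along h;k (path 2):
  e0=(1,0,0) h-->(4,2,3) k-->(0,1)
  e1=(0,1,0) h-->(4,1,0) k-->(3,4)
  e2=(0,0,1) h-->(1,2,3) k-->(0,0)
  ⟦path⟧₂ = [0 3 0; 1 4 0]
Equal? YES — commutes

Answer: COMMUTES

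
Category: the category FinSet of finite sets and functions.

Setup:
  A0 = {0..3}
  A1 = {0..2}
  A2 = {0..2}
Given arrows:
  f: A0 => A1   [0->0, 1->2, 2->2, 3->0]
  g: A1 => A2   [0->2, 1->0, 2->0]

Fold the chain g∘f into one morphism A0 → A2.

  0 f=>0 g=>2
  1 f=>2 g=>0
  2 f=>2 g=>0
  3 f=>0 g=>2
composite: [0->2, 1->0, 2->0, 3->2]

Answer: [0->2, 1->0, 2->0, 3->2]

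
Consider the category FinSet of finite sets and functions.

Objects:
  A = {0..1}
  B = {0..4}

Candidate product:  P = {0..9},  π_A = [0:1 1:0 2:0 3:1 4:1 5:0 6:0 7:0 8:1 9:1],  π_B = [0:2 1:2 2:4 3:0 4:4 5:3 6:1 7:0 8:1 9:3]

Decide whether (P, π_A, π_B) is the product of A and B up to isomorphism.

Answer: VALID PRODUCT

Derivation:
|A|·|B| = 2·5 = 10;  |P| = 10
Check the pairing map k ↦ (π_A(k), π_B(k)):
  0 : (1,2)
  1 : (0,2)
  2 : (0,4)
  3 : (1,0)
  4 : (1,4)
  5 : (0,3)
  6 : (0,1)
  7 : (0,0)
  8 : (1,1)
  9 : (1,3)
distinct pairs in image: 10 / 10 needed
  → bijection onto A×B; projections well-typed.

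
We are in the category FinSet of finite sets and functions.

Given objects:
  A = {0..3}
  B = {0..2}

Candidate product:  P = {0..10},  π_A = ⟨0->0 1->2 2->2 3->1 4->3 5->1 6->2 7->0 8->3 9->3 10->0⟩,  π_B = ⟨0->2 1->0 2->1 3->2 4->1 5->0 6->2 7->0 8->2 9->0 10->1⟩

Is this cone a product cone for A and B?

|A|·|B| = 4·3 = 12;  |P| = 11
  → cardinalities differ; no bijection possible.

Answer: NOT A VALID PRODUCT — |P|=11 ≠ |A|·|B|=12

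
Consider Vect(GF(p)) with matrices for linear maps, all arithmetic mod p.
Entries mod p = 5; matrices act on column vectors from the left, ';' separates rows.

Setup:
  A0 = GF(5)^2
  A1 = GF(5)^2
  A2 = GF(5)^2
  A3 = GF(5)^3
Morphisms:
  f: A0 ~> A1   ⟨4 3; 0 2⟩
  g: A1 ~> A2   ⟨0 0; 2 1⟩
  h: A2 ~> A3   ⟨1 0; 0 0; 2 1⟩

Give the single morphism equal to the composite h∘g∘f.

Answer: ⟨0 0; 0 0; 3 3⟩

Work:
  e0=⟨1,0⟩ f~>⟨4,0⟩ g~>⟨0,3⟩ h~>⟨0,0,3⟩
  e1=⟨0,1⟩ f~>⟨3,2⟩ g~>⟨0,3⟩ h~>⟨0,0,3⟩
composite: ⟨0 0; 0 0; 3 3⟩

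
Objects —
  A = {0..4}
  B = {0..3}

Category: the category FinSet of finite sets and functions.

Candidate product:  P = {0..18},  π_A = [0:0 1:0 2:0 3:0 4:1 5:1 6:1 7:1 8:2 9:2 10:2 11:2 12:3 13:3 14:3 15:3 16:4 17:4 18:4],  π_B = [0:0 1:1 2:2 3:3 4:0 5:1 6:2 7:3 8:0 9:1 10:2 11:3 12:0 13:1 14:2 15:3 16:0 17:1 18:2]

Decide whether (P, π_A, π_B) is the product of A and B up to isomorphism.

|A|·|B| = 5·4 = 20;  |P| = 19
  → cardinalities differ; no bijection possible.

Answer: NOT A VALID PRODUCT — |P|=19 ≠ |A|·|B|=20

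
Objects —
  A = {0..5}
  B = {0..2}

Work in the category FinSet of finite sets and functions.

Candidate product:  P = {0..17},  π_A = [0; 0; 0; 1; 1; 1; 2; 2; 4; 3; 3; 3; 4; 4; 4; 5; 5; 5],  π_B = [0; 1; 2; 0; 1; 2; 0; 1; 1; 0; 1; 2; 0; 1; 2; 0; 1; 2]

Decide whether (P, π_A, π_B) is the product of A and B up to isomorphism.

Answer: NOT A VALID PRODUCT — duplicate pair at indices 13,8

Work:
|A|·|B| = 6·3 = 18;  |P| = 18
Check the pairing map k ↦ (π_A(k), π_B(k)):
  0 ↦ (0,0)
  1 ↦ (0,1)
  2 ↦ (0,2)
  3 ↦ (1,0)
  4 ↦ (1,1)
  5 ↦ (1,2)
  6 ↦ (2,0)
  7 ↦ (2,1)
  8 ↦ (4,1)
  9 ↦ (3,0)
  10 ↦ (3,1)
  11 ↦ (3,2)
  12 ↦ (4,0)
  13 ↦ (4,1)  ✗ repeats pair of k=8
  14 ↦ (4,2)
  15 ↦ (5,0)
  16 ↦ (5,1)
  17 ↦ (5,2)
distinct pairs in image: 17 / 18 needed
  → (4,1) hit at k=8 and k=13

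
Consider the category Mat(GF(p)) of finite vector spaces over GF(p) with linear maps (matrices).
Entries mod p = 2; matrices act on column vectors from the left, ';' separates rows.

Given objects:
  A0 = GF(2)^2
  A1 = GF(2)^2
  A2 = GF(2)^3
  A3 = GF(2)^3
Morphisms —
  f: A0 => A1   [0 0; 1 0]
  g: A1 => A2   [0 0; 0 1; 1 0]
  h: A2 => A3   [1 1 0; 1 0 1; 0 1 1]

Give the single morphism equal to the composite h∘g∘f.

  e0=[1,0] f=>[0,1] g=>[0,1,0] h=>[1,0,1]
  e1=[0,1] f=>[0,0] g=>[0,0,0] h=>[0,0,0]
composite: [1 0; 0 0; 1 0]

Answer: [1 0; 0 0; 1 0]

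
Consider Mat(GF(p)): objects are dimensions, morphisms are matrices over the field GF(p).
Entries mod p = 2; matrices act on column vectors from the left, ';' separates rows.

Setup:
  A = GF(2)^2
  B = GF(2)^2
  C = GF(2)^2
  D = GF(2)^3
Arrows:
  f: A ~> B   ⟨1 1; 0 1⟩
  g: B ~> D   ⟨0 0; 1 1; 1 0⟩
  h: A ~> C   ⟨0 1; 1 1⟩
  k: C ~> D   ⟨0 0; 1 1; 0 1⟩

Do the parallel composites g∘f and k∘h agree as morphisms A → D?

Along f;g (path 1):
  e0=[1,0] f~>[1,0] g~>[0,1,1]
  e1=[0,1] f~>[1,1] g~>[0,0,1]
  composite₁ = ⟨0 0; 1 0; 1 1⟩
Along h;k (path 2):
  e0=[1,0] h~>[0,1] k~>[0,1,1]
  e1=[0,1] h~>[1,1] k~>[0,0,1]
  composite₂ = ⟨0 0; 1 0; 1 1⟩
Equal? equal; square commutes

Answer: COMMUTES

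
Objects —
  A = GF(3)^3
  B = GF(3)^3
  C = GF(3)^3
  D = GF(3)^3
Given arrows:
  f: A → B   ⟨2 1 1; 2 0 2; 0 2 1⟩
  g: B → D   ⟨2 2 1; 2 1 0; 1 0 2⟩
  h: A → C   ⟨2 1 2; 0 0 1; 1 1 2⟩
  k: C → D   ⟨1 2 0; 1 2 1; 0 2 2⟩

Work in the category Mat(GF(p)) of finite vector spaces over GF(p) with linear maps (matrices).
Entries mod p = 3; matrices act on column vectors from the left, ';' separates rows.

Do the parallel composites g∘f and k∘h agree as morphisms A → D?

Along f;g (path 1):
  e0=[1,0,0] f→[2,2,0] g→[2,0,2]
  e1=[0,1,0] f→[1,0,2] g→[1,2,2]
  e2=[0,0,1] f→[1,2,1] g→[1,1,0]
  composite₁ = ⟨2 1 1; 0 2 1; 2 2 0⟩
Along h;k (path 2):
  e0=[1,0,0] h→[2,0,1] k→[2,0,2]
  e1=[0,1,0] h→[1,0,1] k→[1,2,2]
  e2=[0,0,1] h→[2,1,2] k→[1,0,0]
  composite₂ = ⟨2 1 1; 0 2 0; 2 2 0⟩
Equal? distinct morphisms ✗

Answer: DOES NOT COMMUTE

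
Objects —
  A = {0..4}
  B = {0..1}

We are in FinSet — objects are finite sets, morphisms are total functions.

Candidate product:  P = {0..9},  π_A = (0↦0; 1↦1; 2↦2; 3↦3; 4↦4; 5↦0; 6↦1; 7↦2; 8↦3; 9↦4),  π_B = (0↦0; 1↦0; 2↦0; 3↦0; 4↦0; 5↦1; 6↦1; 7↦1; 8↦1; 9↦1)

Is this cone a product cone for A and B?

|A|·|B| = 5·2 = 10;  |P| = 10
Check the pairing map k ↦ (π_A(k), π_B(k)):
  0 ↦ (0,0)
  1 ↦ (1,0)
  2 ↦ (2,0)
  3 ↦ (3,0)
  4 ↦ (4,0)
  5 ↦ (0,1)
  6 ↦ (1,1)
  7 ↦ (2,1)
  8 ↦ (3,1)
  9 ↦ (4,1)
distinct pairs in image: 10 / 10 needed
  → bijection onto A×B; projections well-typed.

Answer: VALID PRODUCT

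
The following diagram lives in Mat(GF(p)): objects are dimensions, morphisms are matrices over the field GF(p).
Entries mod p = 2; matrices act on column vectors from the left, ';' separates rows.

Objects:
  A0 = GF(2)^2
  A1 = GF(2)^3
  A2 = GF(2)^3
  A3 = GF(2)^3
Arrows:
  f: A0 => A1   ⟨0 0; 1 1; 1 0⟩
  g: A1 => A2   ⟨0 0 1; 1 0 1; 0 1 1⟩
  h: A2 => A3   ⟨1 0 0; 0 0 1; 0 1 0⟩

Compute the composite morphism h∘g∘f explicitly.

  e0=[1,0] f=>[0,1,1] g=>[1,1,0] h=>[1,0,1]
  e1=[0,1] f=>[0,1,0] g=>[0,0,1] h=>[0,1,0]
result: ⟨1 0; 0 1; 1 0⟩

Answer: ⟨1 0; 0 1; 1 0⟩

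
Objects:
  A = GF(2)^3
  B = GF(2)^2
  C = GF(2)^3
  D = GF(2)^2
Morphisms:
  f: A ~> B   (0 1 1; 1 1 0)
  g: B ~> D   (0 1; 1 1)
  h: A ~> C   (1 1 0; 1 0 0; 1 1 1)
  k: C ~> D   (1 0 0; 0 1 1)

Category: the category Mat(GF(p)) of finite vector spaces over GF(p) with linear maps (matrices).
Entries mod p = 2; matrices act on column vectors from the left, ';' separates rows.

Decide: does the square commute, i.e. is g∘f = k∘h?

Path 1 = f;g:
  e0=⟨1,0,0⟩ f~>⟨0,1⟩ g~>⟨1,1⟩
  e1=⟨0,1,0⟩ f~>⟨1,1⟩ g~>⟨1,0⟩
  e2=⟨0,0,1⟩ f~>⟨1,0⟩ g~>⟨0,1⟩
  composite₁ = (1 1 0; 1 0 1)
Path 2 = h;k:
  e0=⟨1,0,0⟩ h~>⟨1,1,1⟩ k~>⟨1,0⟩
  e1=⟨0,1,0⟩ h~>⟨1,0,1⟩ k~>⟨1,1⟩
  e2=⟨0,0,1⟩ h~>⟨0,0,1⟩ k~>⟨0,1⟩
  composite₂ = (1 1 0; 0 1 1)
Equal? NO — does not commute

Answer: DOES NOT COMMUTE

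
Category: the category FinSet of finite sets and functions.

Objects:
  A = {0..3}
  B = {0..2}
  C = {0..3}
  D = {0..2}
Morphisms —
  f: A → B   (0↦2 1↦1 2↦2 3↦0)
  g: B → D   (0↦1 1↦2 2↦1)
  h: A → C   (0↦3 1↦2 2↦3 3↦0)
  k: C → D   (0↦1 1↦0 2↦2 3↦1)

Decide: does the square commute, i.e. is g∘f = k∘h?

Answer: COMMUTES

Trace:
Path 1 = f;g:
  0 f→2 g→1
  1 f→1 g→2
  2 f→2 g→1
  3 f→0 g→1
  result₁ = (0↦1 1↦2 2↦1 3↦1)
Path 2 = h;k:
  0 h→3 k→1
  1 h→2 k→2
  2 h→3 k→1
  3 h→0 k→1
  result₂ = (0↦1 1↦2 2↦1 3↦1)
Equal? same morphism ✓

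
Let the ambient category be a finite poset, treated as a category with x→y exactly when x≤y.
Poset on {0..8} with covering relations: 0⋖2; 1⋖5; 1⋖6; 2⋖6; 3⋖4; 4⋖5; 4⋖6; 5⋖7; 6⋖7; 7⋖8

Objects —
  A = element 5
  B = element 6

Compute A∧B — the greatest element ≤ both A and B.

Lower bounds of A=5 and B=6: {1,3,4}
  maximal lower bounds 1 and 4 are incomparable: neither 1⊑4 nor 4⊑1
→ no greatest lower bound exists

Answer: NO MEET EXISTS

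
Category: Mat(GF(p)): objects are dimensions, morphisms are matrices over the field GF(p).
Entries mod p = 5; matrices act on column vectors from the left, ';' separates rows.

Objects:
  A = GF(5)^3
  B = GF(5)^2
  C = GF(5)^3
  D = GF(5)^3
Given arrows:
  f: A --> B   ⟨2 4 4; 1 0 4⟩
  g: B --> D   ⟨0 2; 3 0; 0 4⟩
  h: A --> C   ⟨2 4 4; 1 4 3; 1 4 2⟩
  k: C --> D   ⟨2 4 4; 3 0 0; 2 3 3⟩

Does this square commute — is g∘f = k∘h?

Path 1 = f;g:
  e0=⟨1,0,0⟩ f-->⟨2,1⟩ g-->⟨2,1,4⟩
  e1=⟨0,1,0⟩ f-->⟨4,0⟩ g-->⟨0,2,0⟩
  e2=⟨0,0,1⟩ f-->⟨4,4⟩ g-->⟨3,2,1⟩
  result₁ = ⟨2 0 3; 1 2 2; 4 0 1⟩
Path 2 = h;k:
  e0=⟨1,0,0⟩ h-->⟨2,1,1⟩ k-->⟨2,1,0⟩
  e1=⟨0,1,0⟩ h-->⟨4,4,4⟩ k-->⟨0,2,2⟩
  e2=⟨0,0,1⟩ h-->⟨4,3,2⟩ k-->⟨3,2,3⟩
  result₂ = ⟨2 0 3; 1 2 2; 0 2 3⟩
Equal? distinct morphisms ✗

Answer: DOES NOT COMMUTE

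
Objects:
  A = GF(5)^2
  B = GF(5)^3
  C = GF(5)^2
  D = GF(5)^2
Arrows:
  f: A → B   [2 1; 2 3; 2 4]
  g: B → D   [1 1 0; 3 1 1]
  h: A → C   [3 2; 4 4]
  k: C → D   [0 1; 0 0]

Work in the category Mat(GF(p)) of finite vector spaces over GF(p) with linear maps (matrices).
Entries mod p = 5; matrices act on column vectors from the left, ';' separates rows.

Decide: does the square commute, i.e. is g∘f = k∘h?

Answer: COMMUTES

Trace:
Along f;g (path 1):
  e0=[1,0] f→[2,2,2] g→[4,0]
  e1=[0,1] f→[1,3,4] g→[4,0]
  result₁ = [4 4; 0 0]
Along h;k (path 2):
  e0=[1,0] h→[3,4] k→[4,0]
  e1=[0,1] h→[2,4] k→[4,0]
  result₂ = [4 4; 0 0]
Equal? YES — commutes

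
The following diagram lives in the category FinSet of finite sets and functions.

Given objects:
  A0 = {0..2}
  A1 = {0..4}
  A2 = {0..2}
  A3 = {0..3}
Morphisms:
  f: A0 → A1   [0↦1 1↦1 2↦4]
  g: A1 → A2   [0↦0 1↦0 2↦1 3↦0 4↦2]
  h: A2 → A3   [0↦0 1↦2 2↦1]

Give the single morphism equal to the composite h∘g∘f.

Answer: [0↦0 1↦0 2↦1]

Trace:
  0 f→1 g→0 h→0
  1 f→1 g→0 h→0
  2 f→4 g→2 h→1
result: [0↦0 1↦0 2↦1]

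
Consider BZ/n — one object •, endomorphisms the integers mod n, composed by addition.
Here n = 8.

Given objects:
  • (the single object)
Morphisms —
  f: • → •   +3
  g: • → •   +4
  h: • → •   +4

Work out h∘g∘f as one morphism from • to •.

Answer: +3

Work:
  0 +3≡3 +4≡7 +4≡3  (mod 8)
composite: +3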